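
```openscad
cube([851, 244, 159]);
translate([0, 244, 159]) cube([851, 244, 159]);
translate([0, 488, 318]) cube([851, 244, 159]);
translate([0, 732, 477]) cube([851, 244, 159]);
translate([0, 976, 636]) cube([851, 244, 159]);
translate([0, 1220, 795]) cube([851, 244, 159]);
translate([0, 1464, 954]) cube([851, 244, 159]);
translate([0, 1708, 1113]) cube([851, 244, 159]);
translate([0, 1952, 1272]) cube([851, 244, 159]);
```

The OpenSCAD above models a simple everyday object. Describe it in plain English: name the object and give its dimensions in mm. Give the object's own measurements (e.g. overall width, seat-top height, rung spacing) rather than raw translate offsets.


A straight staircase of 9 solid steps. Each step is 851 mm wide (x), 244 mm deep (y, the going) and 159 mm tall (the rise). The first step rests on the floor; each subsequent step sits one going further in +y and one rise higher in +z, directly behind and above the previous step with no overlap.


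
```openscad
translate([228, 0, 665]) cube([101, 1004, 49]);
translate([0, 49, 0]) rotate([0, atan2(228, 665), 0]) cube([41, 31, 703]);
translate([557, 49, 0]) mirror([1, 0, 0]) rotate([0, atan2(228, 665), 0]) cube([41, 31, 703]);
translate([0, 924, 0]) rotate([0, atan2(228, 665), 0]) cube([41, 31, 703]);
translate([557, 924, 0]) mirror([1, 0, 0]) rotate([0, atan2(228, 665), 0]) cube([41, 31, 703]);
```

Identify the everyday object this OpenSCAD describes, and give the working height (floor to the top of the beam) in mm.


A sawhorse. The overall height is 714 mm.

A beam across two mirrored pairs of raked legs — a sawhorse. The beam's underside is at z = 665 (matching the legs' vertical rise in atan2(228, 665)) and the beam is 49 mm tall, so its top is at 665 + 49 = 714 mm. The raked legs top out at the beam's underside, so that is the highest point.


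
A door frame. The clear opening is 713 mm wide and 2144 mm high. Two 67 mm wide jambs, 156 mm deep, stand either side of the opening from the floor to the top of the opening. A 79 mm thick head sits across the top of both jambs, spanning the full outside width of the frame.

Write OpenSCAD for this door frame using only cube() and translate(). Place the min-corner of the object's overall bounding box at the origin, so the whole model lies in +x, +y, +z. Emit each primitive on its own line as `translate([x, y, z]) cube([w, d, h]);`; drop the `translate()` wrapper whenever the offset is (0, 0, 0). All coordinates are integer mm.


cube([67, 156, 2144]);
translate([780, 0, 0]) cube([67, 156, 2144]);
translate([0, 0, 2144]) cube([847, 156, 79]);


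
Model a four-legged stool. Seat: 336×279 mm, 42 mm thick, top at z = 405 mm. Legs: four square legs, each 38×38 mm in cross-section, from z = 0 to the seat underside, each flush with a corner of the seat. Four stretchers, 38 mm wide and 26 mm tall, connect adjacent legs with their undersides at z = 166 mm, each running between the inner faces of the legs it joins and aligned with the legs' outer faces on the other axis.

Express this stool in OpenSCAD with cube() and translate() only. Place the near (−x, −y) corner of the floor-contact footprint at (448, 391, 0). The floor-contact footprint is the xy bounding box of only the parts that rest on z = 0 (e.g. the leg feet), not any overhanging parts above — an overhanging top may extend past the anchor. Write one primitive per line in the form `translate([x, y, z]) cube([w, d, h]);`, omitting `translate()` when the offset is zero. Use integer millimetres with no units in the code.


translate([448, 391, 363]) cube([336, 279, 42]);
translate([448, 391, 0]) cube([38, 38, 363]);
translate([746, 391, 0]) cube([38, 38, 363]);
translate([448, 632, 0]) cube([38, 38, 363]);
translate([746, 632, 0]) cube([38, 38, 363]);
translate([486, 391, 166]) cube([260, 38, 26]);
translate([486, 632, 166]) cube([260, 38, 26]);
translate([448, 429, 166]) cube([38, 203, 26]);
translate([746, 429, 166]) cube([38, 203, 26]);


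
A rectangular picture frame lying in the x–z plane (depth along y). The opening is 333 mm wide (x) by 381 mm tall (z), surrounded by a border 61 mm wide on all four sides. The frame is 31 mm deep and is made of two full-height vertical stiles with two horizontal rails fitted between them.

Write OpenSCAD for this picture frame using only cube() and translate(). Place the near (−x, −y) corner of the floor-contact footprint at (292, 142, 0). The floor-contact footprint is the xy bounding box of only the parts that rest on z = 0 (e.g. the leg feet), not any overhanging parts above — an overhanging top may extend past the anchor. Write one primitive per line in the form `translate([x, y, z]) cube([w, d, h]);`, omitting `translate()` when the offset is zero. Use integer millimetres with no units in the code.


translate([292, 142, 0]) cube([61, 31, 503]);
translate([686, 142, 0]) cube([61, 31, 503]);
translate([353, 142, 0]) cube([333, 31, 61]);
translate([353, 142, 442]) cube([333, 31, 61]);


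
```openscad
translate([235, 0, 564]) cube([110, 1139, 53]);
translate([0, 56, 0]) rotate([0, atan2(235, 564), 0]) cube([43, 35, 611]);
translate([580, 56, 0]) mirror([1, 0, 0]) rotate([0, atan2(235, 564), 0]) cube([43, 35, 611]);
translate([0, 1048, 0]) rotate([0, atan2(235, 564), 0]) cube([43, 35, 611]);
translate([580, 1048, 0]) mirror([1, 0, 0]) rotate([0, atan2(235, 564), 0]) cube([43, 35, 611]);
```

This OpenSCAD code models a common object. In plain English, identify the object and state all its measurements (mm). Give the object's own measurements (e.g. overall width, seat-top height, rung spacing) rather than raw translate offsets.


A sawhorse. A 110×1139×53 mm beam (x, y, z) sits on two A-frame leg pairs. Each pair is two raked legs of 43×35 mm section (35 mm along y) splaying symmetrically in x. Each leg rises 564 mm vertically over 235 mm of horizontal reach and is 611 mm long along its own axis. Every leg's outer bottom edge rests on the floor and its outer top edge meets a bottom edge of the beam — the left legs (tilting toward +x) meet the beam's −x bottom edge, the right legs (their mirror images, tilting toward −x) meet its +x bottom edge — so the leg tops tuck under the beam, the beam's underside is 564 mm above the floor, and the feet are 580 mm apart outside-to-outside with the beam centred between them. The two leg pairs are set in 56 mm from either end of the beam.


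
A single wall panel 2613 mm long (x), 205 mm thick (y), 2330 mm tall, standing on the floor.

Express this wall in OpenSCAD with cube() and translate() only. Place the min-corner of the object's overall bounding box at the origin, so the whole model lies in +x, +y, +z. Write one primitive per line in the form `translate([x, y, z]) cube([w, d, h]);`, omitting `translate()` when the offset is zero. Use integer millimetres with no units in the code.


cube([2613, 205, 2330]);


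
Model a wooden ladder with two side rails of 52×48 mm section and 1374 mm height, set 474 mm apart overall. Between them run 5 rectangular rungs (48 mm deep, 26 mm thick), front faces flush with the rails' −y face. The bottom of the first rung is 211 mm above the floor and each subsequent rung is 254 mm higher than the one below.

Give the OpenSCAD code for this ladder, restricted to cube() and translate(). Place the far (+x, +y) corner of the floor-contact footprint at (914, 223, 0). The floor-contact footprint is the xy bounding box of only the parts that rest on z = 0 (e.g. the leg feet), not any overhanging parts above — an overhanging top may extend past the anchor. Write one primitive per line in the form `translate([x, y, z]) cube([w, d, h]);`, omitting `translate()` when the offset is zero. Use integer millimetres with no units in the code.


translate([440, 175, 0]) cube([52, 48, 1374]);
translate([862, 175, 0]) cube([52, 48, 1374]);
translate([492, 175, 211]) cube([370, 48, 26]);
translate([492, 175, 465]) cube([370, 48, 26]);
translate([492, 175, 719]) cube([370, 48, 26]);
translate([492, 175, 973]) cube([370, 48, 26]);
translate([492, 175, 1227]) cube([370, 48, 26]);


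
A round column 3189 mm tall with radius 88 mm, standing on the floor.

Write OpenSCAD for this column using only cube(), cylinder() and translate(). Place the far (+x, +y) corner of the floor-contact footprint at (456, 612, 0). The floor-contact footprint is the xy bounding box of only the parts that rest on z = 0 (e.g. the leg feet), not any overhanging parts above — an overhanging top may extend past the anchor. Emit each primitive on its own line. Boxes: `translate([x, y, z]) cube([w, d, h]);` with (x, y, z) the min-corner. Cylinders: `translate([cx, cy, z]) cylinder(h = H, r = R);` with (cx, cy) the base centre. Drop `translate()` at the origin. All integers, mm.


translate([368, 524, 0]) cylinder(h = 3189, r = 88);


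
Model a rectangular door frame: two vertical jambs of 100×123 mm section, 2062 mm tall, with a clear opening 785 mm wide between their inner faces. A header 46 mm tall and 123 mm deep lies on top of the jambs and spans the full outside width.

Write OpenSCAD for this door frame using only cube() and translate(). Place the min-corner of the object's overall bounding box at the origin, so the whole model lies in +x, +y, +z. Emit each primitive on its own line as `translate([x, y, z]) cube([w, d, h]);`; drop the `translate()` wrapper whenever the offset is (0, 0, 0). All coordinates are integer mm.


cube([100, 123, 2062]);
translate([885, 0, 0]) cube([100, 123, 2062]);
translate([0, 0, 2062]) cube([985, 123, 46]);


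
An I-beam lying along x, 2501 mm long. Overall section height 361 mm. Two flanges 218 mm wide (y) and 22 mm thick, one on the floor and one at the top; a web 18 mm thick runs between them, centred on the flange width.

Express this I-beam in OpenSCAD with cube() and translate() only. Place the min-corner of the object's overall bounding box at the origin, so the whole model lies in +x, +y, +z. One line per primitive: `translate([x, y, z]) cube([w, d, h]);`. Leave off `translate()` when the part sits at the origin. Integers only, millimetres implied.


cube([2501, 218, 22]);
translate([0, 100, 22]) cube([2501, 18, 317]);
translate([0, 0, 339]) cube([2501, 218, 22]);


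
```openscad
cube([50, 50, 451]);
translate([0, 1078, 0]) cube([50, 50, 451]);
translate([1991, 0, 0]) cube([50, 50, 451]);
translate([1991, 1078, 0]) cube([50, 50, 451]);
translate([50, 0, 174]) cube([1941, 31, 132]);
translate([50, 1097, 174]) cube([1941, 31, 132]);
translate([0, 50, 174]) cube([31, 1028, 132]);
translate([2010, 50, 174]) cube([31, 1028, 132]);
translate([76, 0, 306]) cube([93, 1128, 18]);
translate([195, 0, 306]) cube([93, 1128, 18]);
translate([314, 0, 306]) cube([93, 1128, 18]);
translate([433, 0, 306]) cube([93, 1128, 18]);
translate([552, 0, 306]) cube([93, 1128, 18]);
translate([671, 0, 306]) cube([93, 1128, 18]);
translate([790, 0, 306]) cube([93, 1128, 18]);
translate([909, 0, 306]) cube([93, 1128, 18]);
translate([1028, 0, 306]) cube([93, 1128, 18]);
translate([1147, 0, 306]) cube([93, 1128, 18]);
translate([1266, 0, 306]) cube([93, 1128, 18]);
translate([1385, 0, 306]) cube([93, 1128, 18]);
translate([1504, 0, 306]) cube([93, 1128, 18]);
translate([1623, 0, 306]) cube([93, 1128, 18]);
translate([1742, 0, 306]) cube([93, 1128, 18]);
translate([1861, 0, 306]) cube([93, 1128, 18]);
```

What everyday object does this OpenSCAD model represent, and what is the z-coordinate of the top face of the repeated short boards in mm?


A bed frame. The slat-top height is 324 mm.

Four posts, four rails, and a row of slats — a bed frame. Slats sit on the rails at z = 174 + 132 = 306; with slat thickness 18, the top is 324 mm.


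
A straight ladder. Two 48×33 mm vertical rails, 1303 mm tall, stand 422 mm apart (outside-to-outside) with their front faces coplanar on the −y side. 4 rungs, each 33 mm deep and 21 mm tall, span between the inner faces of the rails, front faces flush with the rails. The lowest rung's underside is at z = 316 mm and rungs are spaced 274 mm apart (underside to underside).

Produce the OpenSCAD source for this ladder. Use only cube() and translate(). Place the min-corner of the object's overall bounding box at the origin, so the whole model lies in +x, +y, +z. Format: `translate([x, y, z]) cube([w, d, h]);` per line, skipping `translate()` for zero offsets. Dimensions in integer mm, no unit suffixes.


cube([48, 33, 1303]);
translate([374, 0, 0]) cube([48, 33, 1303]);
translate([48, 0, 316]) cube([326, 33, 21]);
translate([48, 0, 590]) cube([326, 33, 21]);
translate([48, 0, 864]) cube([326, 33, 21]);
translate([48, 0, 1138]) cube([326, 33, 21]);


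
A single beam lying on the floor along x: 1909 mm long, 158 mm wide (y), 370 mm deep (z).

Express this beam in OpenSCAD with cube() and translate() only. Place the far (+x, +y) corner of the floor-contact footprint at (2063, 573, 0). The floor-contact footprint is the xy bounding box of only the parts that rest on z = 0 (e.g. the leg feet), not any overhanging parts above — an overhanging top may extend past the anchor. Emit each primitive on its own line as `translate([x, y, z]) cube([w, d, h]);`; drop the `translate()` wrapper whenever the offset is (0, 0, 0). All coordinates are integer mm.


translate([154, 415, 0]) cube([1909, 158, 370]);


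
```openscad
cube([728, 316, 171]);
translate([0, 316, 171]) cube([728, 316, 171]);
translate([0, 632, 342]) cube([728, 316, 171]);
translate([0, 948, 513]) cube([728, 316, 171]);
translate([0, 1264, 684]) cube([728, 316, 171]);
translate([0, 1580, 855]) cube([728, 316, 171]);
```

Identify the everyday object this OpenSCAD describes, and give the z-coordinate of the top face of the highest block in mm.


A staircase. The total rise is 1026 mm.

6 identical blocks, each offset up and back from the previous — a staircase. Each step is 171 mm tall and there are 6 of them, so the total rise is 6 × 171 = 1026 mm.


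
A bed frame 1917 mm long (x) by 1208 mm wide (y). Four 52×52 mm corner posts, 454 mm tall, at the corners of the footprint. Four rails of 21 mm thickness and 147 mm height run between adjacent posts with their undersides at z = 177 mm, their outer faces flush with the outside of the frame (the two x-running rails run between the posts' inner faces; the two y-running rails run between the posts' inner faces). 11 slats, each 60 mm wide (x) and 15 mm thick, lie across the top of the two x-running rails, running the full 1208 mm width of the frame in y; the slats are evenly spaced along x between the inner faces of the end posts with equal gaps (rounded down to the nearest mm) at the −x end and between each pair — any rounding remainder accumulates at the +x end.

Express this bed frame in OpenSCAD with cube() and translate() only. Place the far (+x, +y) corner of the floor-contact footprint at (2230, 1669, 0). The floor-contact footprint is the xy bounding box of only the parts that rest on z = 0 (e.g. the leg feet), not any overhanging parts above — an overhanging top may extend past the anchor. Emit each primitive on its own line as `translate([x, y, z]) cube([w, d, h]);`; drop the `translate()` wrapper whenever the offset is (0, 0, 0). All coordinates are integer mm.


translate([313, 461, 0]) cube([52, 52, 454]);
translate([313, 1617, 0]) cube([52, 52, 454]);
translate([2178, 461, 0]) cube([52, 52, 454]);
translate([2178, 1617, 0]) cube([52, 52, 454]);
translate([365, 461, 177]) cube([1813, 21, 147]);
translate([365, 1648, 177]) cube([1813, 21, 147]);
translate([313, 513, 177]) cube([21, 1104, 147]);
translate([2209, 513, 177]) cube([21, 1104, 147]);
translate([461, 461, 324]) cube([60, 1208, 15]);
translate([617, 461, 324]) cube([60, 1208, 15]);
translate([773, 461, 324]) cube([60, 1208, 15]);
translate([929, 461, 324]) cube([60, 1208, 15]);
translate([1085, 461, 324]) cube([60, 1208, 15]);
translate([1241, 461, 324]) cube([60, 1208, 15]);
translate([1397, 461, 324]) cube([60, 1208, 15]);
translate([1553, 461, 324]) cube([60, 1208, 15]);
translate([1709, 461, 324]) cube([60, 1208, 15]);
translate([1865, 461, 324]) cube([60, 1208, 15]);
translate([2021, 461, 324]) cube([60, 1208, 15]);


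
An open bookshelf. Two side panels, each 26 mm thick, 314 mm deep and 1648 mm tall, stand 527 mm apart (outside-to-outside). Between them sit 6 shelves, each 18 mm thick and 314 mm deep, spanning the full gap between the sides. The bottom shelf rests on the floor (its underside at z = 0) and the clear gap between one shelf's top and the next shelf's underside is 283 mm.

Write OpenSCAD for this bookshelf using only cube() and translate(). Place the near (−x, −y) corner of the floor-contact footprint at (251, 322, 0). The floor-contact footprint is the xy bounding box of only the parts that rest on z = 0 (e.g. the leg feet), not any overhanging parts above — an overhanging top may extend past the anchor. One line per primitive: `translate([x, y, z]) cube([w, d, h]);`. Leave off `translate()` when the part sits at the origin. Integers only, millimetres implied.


translate([251, 322, 0]) cube([26, 314, 1648]);
translate([752, 322, 0]) cube([26, 314, 1648]);
translate([277, 322, 0]) cube([475, 314, 18]);
translate([277, 322, 301]) cube([475, 314, 18]);
translate([277, 322, 602]) cube([475, 314, 18]);
translate([277, 322, 903]) cube([475, 314, 18]);
translate([277, 322, 1204]) cube([475, 314, 18]);
translate([277, 322, 1505]) cube([475, 314, 18]);


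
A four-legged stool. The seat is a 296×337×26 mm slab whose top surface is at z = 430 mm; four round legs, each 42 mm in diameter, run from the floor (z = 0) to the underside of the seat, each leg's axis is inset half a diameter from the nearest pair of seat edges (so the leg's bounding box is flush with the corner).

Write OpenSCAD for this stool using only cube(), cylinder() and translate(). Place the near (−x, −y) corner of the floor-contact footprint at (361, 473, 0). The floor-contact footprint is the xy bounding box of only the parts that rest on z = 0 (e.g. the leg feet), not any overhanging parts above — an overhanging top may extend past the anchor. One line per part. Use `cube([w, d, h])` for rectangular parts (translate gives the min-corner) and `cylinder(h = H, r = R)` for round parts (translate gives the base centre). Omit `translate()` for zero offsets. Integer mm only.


// leg_h = 430 - 26 = 404
translate([361, 473, 404]) cube([296, 337, 26]);
translate([382, 494, 0]) cylinder(h = 404, r = 21);
translate([636, 494, 0]) cylinder(h = 404, r = 21);
translate([382, 789, 0]) cylinder(h = 404, r = 21);
translate([636, 789, 0]) cylinder(h = 404, r = 21);


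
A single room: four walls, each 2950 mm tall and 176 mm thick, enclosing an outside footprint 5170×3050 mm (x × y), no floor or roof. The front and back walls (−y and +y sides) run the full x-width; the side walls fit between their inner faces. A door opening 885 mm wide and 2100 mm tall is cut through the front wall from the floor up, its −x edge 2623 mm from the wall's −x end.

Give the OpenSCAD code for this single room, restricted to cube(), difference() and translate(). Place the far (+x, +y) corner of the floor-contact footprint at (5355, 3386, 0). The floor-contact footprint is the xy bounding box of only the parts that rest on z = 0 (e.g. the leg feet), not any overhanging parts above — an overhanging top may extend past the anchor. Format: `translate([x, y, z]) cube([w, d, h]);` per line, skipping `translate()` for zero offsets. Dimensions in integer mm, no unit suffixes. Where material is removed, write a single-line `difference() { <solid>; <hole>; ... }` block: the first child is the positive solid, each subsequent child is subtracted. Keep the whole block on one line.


difference() { translate([185, 336, 0]) cube([5170, 176, 2950]); translate([2808, 336, 0]) cube([885, 176, 2100]); }
translate([185, 3210, 0]) cube([5170, 176, 2950]);
translate([185, 512, 0]) cube([176, 2698, 2950]);
translate([5179, 512, 0]) cube([176, 2698, 2950]);


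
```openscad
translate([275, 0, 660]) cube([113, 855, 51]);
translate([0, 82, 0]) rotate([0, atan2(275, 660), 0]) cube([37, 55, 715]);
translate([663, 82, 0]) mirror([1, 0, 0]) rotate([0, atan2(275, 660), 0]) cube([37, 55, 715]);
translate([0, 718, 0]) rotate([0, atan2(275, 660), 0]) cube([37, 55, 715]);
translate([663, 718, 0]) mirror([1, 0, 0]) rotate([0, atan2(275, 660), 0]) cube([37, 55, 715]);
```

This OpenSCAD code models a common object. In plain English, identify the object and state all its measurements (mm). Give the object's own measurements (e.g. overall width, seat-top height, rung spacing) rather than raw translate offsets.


A sawhorse. A 113×855×51 mm beam (x, y, z) sits on two A-frame leg pairs. Each pair is two raked legs of 37×55 mm section (55 mm along y) splaying symmetrically in x. Each leg rises 660 mm vertically over 275 mm of horizontal reach and is 715 mm long along its own axis. Every leg's outer bottom edge rests on the floor and its outer top edge meets a bottom edge of the beam — the left legs (tilting toward +x) meet the beam's −x bottom edge, the right legs (their mirror images, tilting toward −x) meet its +x bottom edge — so the leg tops tuck under the beam, the beam's underside is 660 mm above the floor, and the feet are 663 mm apart outside-to-outside with the beam centred between them. The two leg pairs are set in 82 mm from either end of the beam.


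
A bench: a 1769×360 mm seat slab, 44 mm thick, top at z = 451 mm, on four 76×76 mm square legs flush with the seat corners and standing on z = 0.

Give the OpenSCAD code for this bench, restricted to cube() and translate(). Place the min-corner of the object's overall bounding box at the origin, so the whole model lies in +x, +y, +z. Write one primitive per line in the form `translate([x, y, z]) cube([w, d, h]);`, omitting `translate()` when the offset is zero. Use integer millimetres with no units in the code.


// leg_h = 451 − 44 = 407
translate([0, 0, 407]) cube([1769, 360, 44]);
cube([76, 76, 407]);
translate([0, 284, 0]) cube([76, 76, 407]);
translate([1693, 0, 0]) cube([76, 76, 407]);
translate([1693, 284, 0]) cube([76, 76, 407]);


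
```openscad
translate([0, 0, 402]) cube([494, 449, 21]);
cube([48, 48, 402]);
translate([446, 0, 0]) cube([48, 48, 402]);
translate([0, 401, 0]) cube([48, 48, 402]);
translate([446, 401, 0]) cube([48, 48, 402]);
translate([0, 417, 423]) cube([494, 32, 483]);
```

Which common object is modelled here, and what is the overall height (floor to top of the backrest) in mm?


A chair. The overall height is 906 mm.

A slab on four corner posts with a tall panel at the back — a chair. The seat slab sits at z = 402 with thickness 21, and the 483 mm backrest starts at the seat top, so the overall height is 402 + 21 + 483 = 906 mm.


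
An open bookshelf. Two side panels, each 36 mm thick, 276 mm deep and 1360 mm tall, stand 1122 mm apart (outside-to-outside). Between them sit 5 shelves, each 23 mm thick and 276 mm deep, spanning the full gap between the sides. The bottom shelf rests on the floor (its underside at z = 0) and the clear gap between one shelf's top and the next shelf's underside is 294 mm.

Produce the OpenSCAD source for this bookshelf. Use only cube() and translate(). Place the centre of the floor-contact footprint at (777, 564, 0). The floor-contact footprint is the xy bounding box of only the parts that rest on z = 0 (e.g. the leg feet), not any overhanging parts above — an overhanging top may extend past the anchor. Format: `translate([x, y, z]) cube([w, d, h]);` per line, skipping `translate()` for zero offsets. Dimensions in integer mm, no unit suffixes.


translate([216, 426, 0]) cube([36, 276, 1360]);
translate([1302, 426, 0]) cube([36, 276, 1360]);
translate([252, 426, 0]) cube([1050, 276, 23]);
translate([252, 426, 317]) cube([1050, 276, 23]);
translate([252, 426, 634]) cube([1050, 276, 23]);
translate([252, 426, 951]) cube([1050, 276, 23]);
translate([252, 426, 1268]) cube([1050, 276, 23]);


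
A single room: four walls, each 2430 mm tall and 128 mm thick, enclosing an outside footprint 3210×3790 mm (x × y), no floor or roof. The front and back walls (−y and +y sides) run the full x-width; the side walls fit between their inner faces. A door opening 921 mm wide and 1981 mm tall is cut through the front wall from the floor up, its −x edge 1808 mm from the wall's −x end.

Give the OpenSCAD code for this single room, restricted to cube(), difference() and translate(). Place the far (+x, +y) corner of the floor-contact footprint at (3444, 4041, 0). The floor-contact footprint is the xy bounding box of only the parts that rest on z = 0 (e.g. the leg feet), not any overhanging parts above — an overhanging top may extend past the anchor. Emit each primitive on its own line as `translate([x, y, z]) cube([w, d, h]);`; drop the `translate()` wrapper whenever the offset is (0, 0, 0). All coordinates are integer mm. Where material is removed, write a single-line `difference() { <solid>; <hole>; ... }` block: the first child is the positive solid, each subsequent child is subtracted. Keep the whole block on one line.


difference() { translate([234, 251, 0]) cube([3210, 128, 2430]); translate([2042, 251, 0]) cube([921, 128, 1981]); }
translate([234, 3913, 0]) cube([3210, 128, 2430]);
translate([234, 379, 0]) cube([128, 3534, 2430]);
translate([3316, 379, 0]) cube([128, 3534, 2430]);


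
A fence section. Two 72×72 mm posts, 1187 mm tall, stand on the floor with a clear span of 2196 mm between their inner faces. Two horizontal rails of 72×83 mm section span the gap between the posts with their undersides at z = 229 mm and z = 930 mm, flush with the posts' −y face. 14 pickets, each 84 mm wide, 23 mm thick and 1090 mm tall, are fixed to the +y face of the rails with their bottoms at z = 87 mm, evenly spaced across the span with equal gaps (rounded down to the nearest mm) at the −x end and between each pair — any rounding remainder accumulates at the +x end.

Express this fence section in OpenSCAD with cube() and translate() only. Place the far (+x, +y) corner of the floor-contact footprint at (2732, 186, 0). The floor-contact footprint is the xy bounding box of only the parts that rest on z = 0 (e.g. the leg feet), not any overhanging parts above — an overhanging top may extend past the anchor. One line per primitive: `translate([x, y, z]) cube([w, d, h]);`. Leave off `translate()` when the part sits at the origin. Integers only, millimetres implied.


translate([392, 114, 0]) cube([72, 72, 1187]);
translate([2660, 114, 0]) cube([72, 72, 1187]);
translate([464, 114, 229]) cube([2196, 72, 83]);
translate([464, 114, 930]) cube([2196, 72, 83]);
translate([532, 186, 87]) cube([84, 23, 1090]);
translate([684, 186, 87]) cube([84, 23, 1090]);
translate([836, 186, 87]) cube([84, 23, 1090]);
translate([988, 186, 87]) cube([84, 23, 1090]);
translate([1140, 186, 87]) cube([84, 23, 1090]);
translate([1292, 186, 87]) cube([84, 23, 1090]);
translate([1444, 186, 87]) cube([84, 23, 1090]);
translate([1596, 186, 87]) cube([84, 23, 1090]);
translate([1748, 186, 87]) cube([84, 23, 1090]);
translate([1900, 186, 87]) cube([84, 23, 1090]);
translate([2052, 186, 87]) cube([84, 23, 1090]);
translate([2204, 186, 87]) cube([84, 23, 1090]);
translate([2356, 186, 87]) cube([84, 23, 1090]);
translate([2508, 186, 87]) cube([84, 23, 1090]);


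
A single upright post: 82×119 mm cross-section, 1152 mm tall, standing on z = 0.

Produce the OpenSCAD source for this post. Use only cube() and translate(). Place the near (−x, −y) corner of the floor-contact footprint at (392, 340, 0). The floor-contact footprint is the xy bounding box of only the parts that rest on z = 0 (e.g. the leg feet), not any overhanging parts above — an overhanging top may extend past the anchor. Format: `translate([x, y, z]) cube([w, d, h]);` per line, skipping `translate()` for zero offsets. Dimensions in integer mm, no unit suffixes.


translate([392, 340, 0]) cube([82, 119, 1152]);


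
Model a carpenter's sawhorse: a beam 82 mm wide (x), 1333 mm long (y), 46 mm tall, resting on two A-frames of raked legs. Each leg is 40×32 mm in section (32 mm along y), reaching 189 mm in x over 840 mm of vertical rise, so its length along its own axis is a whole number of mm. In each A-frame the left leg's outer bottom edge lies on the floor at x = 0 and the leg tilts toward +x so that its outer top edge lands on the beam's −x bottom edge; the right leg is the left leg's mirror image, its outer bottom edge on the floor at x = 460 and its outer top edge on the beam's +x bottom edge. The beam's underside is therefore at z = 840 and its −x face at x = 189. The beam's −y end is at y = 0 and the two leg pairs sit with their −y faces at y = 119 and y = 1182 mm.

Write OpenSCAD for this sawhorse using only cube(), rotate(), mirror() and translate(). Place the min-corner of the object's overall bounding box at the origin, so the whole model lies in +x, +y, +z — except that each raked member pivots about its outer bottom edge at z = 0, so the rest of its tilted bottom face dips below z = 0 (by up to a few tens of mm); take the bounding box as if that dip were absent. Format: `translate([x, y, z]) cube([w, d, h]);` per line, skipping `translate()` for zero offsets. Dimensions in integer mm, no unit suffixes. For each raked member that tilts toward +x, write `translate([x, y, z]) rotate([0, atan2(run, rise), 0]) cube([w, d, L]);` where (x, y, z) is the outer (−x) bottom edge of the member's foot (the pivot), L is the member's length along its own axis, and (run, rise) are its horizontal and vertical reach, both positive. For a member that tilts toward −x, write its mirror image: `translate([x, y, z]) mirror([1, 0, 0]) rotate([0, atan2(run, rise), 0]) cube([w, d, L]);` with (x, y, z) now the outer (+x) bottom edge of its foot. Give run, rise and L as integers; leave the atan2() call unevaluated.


// leg length = √(189² + 840²) = 861
// right-leg outer foot x = 2·189 + 82 = 460
// beam min-corner = (189, 0, 840)
translate([189, 0, 840]) cube([82, 1333, 46]);
translate([0, 119, 0]) rotate([0, atan2(189, 840), 0]) cube([40, 32, 861]);
translate([460, 119, 0]) mirror([1, 0, 0]) rotate([0, atan2(189, 840), 0]) cube([40, 32, 861]);
translate([0, 1182, 0]) rotate([0, atan2(189, 840), 0]) cube([40, 32, 861]);
translate([460, 1182, 0]) mirror([1, 0, 0]) rotate([0, atan2(189, 840), 0]) cube([40, 32, 861]);


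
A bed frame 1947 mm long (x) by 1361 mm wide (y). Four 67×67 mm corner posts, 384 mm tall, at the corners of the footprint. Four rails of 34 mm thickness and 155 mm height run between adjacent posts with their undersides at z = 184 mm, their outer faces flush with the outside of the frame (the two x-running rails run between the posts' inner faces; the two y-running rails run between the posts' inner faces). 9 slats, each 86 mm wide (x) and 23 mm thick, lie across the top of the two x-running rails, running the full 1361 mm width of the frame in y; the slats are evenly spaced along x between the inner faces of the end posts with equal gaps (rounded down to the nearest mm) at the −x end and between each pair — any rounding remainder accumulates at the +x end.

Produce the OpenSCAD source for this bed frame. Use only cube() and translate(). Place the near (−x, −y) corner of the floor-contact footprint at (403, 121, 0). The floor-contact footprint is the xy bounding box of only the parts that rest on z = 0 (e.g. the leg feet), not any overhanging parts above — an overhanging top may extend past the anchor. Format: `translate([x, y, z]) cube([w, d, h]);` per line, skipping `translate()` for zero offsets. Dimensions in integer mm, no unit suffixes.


translate([403, 121, 0]) cube([67, 67, 384]);
translate([403, 1415, 0]) cube([67, 67, 384]);
translate([2283, 121, 0]) cube([67, 67, 384]);
translate([2283, 1415, 0]) cube([67, 67, 384]);
translate([470, 121, 184]) cube([1813, 34, 155]);
translate([470, 1448, 184]) cube([1813, 34, 155]);
translate([403, 188, 184]) cube([34, 1227, 155]);
translate([2316, 188, 184]) cube([34, 1227, 155]);
translate([573, 121, 339]) cube([86, 1361, 23]);
translate([762, 121, 339]) cube([86, 1361, 23]);
translate([951, 121, 339]) cube([86, 1361, 23]);
translate([1140, 121, 339]) cube([86, 1361, 23]);
translate([1329, 121, 339]) cube([86, 1361, 23]);
translate([1518, 121, 339]) cube([86, 1361, 23]);
translate([1707, 121, 339]) cube([86, 1361, 23]);
translate([1896, 121, 339]) cube([86, 1361, 23]);
translate([2085, 121, 339]) cube([86, 1361, 23]);


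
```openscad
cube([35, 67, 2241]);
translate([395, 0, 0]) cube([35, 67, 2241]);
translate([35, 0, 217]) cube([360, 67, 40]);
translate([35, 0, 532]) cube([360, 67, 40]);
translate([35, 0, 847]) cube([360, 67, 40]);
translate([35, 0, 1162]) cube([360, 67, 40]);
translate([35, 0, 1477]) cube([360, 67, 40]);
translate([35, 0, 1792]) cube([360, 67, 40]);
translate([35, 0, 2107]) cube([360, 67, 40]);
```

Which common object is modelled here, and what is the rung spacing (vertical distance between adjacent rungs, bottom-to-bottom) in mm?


A ladder. The rung spacing is 315 mm.

Two tall 35×67 posts with 7 short bars between them — a ladder. Adjacent rungs sit at z = 217 and z = 532, so the spacing is 532 − 217 = 315 mm.


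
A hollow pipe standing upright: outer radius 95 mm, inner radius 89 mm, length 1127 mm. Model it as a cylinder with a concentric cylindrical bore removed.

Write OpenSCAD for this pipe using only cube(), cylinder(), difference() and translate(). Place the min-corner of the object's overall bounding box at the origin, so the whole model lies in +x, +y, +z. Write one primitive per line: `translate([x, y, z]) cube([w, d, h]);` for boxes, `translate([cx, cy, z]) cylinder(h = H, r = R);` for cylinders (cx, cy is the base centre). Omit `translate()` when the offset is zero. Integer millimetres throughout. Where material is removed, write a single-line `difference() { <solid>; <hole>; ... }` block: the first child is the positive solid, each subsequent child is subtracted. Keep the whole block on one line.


difference() { translate([95, 95, 0]) cylinder(h = 1127, r = 95); translate([95, 95, 0]) cylinder(h = 1127, r = 89); }


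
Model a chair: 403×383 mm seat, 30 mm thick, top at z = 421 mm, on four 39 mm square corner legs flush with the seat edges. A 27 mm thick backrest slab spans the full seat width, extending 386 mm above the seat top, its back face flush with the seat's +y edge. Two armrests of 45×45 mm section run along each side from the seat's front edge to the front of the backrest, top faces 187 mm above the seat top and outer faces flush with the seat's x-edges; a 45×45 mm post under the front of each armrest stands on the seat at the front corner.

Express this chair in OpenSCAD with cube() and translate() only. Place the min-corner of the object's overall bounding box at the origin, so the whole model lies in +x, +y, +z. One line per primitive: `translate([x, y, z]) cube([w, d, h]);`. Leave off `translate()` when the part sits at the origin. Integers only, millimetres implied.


translate([0, 0, 391]) cube([403, 383, 30]);
cube([39, 39, 391]);
translate([364, 0, 0]) cube([39, 39, 391]);
translate([0, 344, 0]) cube([39, 39, 391]);
translate([364, 344, 0]) cube([39, 39, 391]);
translate([0, 356, 421]) cube([403, 27, 386]);
translate([0, 0, 563]) cube([45, 356, 45]);
translate([358, 0, 563]) cube([45, 356, 45]);
translate([0, 0, 421]) cube([45, 45, 142]);
translate([358, 0, 421]) cube([45, 45, 142]);


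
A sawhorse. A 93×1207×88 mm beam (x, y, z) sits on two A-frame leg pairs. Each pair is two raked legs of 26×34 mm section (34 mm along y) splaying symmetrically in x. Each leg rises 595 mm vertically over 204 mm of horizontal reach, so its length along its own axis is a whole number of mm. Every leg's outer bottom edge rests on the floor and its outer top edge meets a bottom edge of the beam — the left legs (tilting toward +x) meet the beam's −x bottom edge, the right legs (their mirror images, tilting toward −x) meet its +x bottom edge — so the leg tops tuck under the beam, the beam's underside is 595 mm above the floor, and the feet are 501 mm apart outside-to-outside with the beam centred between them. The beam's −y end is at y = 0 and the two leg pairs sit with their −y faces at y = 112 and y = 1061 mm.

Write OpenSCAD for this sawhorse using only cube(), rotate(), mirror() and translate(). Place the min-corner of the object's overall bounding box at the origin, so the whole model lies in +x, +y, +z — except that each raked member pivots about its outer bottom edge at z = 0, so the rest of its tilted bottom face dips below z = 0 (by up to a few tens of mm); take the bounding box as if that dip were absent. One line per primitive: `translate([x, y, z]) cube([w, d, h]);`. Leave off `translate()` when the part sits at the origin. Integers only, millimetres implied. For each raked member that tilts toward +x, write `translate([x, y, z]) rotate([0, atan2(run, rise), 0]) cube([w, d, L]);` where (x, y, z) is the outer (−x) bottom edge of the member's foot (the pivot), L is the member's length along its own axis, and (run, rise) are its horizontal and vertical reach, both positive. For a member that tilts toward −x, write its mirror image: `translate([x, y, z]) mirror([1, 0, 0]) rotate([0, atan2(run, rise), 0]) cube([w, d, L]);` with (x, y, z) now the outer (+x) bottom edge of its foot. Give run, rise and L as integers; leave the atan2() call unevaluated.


translate([204, 0, 595]) cube([93, 1207, 88]);
translate([0, 112, 0]) rotate([0, atan2(204, 595), 0]) cube([26, 34, 629]);
translate([501, 112, 0]) mirror([1, 0, 0]) rotate([0, atan2(204, 595), 0]) cube([26, 34, 629]);
translate([0, 1061, 0]) rotate([0, atan2(204, 595), 0]) cube([26, 34, 629]);
translate([501, 1061, 0]) mirror([1, 0, 0]) rotate([0, atan2(204, 595), 0]) cube([26, 34, 629]);


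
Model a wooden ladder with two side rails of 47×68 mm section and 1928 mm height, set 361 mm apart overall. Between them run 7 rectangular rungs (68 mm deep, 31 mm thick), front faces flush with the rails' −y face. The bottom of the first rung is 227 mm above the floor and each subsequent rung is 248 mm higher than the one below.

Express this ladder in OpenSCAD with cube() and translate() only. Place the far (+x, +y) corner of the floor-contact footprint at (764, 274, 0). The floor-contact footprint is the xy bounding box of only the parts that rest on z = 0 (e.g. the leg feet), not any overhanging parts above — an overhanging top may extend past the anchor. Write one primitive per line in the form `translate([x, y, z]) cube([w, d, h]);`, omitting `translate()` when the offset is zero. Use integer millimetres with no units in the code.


translate([403, 206, 0]) cube([47, 68, 1928]);
translate([717, 206, 0]) cube([47, 68, 1928]);
translate([450, 206, 227]) cube([267, 68, 31]);
translate([450, 206, 475]) cube([267, 68, 31]);
translate([450, 206, 723]) cube([267, 68, 31]);
translate([450, 206, 971]) cube([267, 68, 31]);
translate([450, 206, 1219]) cube([267, 68, 31]);
translate([450, 206, 1467]) cube([267, 68, 31]);
translate([450, 206, 1715]) cube([267, 68, 31]);


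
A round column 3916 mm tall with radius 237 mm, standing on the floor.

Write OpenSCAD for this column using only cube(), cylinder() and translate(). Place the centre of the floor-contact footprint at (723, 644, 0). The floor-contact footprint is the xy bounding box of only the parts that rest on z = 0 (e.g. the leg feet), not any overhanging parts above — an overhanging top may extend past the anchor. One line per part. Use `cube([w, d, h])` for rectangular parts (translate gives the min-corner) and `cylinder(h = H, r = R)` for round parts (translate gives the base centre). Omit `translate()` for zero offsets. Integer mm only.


translate([723, 644, 0]) cylinder(h = 3916, r = 237);


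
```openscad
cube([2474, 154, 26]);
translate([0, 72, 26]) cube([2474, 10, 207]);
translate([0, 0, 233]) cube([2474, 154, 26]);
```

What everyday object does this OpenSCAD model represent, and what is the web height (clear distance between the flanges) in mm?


An I-beam. The web height is 207 mm.

Two wide flanges with a thin centred web — an I-beam. Overall 259 mm minus two 26 mm flanges gives a web of 259 − 2·26 = 207 mm.
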